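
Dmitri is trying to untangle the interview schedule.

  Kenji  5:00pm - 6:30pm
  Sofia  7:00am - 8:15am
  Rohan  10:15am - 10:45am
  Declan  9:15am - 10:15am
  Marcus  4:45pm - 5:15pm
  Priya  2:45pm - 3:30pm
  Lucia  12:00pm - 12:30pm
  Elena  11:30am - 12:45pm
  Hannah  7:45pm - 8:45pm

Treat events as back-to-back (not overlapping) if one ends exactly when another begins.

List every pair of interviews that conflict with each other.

Elena & Lucia, Kenji & Marcus

Sorted by start: Sofia, Declan, Rohan, Elena, Lucia, Priya, Marcus, Kenji, Hannah.
Declan starts after Sofia ends — done with Sofia.
Rohan starts exactly when Declan ends (back-to-back, no overlap) — done with Declan.
Elena starts after Rohan ends — done with Rohan.
Lucia starts before Elena ends → Elena and Lucia overlap.
Priya starts after Elena ends — done with Elena.
Priya starts after Lucia ends — done with Lucia.
Marcus starts after Priya ends — done with Priya.
Kenji starts before Marcus ends → Marcus and Kenji overlap.
Hannah starts after Marcus ends.
Hannah starts after Kenji ends.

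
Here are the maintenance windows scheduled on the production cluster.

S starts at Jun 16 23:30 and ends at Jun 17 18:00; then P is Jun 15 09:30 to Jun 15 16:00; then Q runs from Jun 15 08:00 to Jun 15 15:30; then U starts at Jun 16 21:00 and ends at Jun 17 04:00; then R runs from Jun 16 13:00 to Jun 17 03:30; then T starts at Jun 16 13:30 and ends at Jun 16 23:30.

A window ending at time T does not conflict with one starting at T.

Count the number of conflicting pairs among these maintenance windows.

6

Check each pair: they overlap iff neither finishes before the other starts.
Sorted by start: Q, P, R, T, U, S.
P starts before Q ends → Q and P overlap.
R starts after Q ends — done with Q.
R starts after P ends — done with P.
T starts before R ends → R and T overlap.
U starts before R ends → R and U overlap.
S starts before R ends → R and S overlap.
U starts before T ends → T and U overlap.
S starts exactly when T ends (back-to-back, no overlap).
S starts before U ends → U and S overlap.
Overlapping pairs: P & Q, R & S, R & T, R & U, S & U, T & U — 6 in total.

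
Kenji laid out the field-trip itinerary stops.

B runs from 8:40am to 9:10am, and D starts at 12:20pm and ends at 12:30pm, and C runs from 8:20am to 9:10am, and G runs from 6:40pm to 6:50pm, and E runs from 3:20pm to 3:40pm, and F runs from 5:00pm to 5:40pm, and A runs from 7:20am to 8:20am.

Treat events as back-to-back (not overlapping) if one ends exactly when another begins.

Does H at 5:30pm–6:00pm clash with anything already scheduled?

Yes — it overlaps F

A: ends 8:20am at or before H starts 5:30pm → clear.
C: ends 9:10am at or before H starts 5:30pm → clear.
B: ends 9:10am at or before H starts 5:30pm → clear.
D: ends 12:30pm at or before H starts 5:30pm → clear.
E: ends 3:40pm at or before H starts 5:30pm → clear.
F: starts 5:00pm before H ends 6:00pm, and ends 5:40pm after H starts 5:30pm → overlap.
G: starts 6:40pm at or after H ends 6:00pm → clear.
H overlaps F.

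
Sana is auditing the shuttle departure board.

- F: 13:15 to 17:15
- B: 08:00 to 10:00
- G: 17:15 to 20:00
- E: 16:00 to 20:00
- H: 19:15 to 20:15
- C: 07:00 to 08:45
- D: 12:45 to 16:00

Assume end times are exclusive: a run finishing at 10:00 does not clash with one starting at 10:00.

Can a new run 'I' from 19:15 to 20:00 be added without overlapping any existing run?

No — it overlaps E, G, H

C: ends 08:45 at or before I starts 19:15 → clear.
B: ends 10:00 at or before I starts 19:15 → clear.
D: ends 16:00 at or before I starts 19:15 → clear.
F: ends 17:15 at or before I starts 19:15 → clear.
E: starts 16:00 before I ends 20:00, and ends 20:00 after I starts 19:15 → overlap.
G: starts 17:15 before I ends 20:00, and ends 20:00 after I starts 19:15 → overlap.
H: starts 19:15 before I ends 20:00, and ends 20:15 after I starts 19:15 → overlap.
I overlaps E, G, H.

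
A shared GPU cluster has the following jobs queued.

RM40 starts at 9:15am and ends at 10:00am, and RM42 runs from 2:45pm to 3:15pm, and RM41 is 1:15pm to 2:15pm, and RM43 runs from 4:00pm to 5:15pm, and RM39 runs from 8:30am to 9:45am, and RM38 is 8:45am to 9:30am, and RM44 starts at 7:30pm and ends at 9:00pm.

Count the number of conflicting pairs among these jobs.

3

Sorted by start: RM39, RM38, RM40, RM41, RM42, RM43, RM44.
RM38 starts before RM39 ends → RM39 and RM38 overlap.
RM40 starts before RM39 ends → RM39 and RM40 overlap.
RM41 starts after RM39 ends; RM39 is clear from here.
RM40 starts before RM38 ends → RM38 and RM40 overlap.
RM41 starts after RM38 ends; RM38 is clear from here.
RM41 starts after RM40 ends; RM40 is clear from here.
RM42 starts after RM41 ends; RM41 is clear from here.
RM43 starts after RM42 ends; RM42 is clear from here.
RM44 starts after RM43 ends.
Overlapping pairs: RM38 & RM39, RM38 & RM40, RM39 & RM40 — 3 in total.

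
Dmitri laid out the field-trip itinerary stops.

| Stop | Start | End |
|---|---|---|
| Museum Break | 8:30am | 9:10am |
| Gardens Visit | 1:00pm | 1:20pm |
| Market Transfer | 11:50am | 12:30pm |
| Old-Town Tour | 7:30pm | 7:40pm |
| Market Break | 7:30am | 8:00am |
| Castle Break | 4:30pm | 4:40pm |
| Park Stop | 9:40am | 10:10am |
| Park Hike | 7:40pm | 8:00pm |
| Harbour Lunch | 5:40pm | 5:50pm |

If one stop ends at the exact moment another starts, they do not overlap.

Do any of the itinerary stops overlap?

Sorted by start: Market Break, Museum Break, Park Stop, Market Transfer, Gardens Visit, Castle Break, Harbour Lunch, Old-Town Tour, Park Hike.
Museum Break starts after Market Break ends, so nothing later overlaps Market Break either.
Park Stop starts after Museum Break ends, so nothing later overlaps Museum Break either.
Market Transfer starts after Park Stop ends, so nothing later overlaps Park Stop either.
Gardens Visit starts after Market Transfer ends, so nothing later overlaps Market Transfer either.
Castle Break starts after Gardens Visit ends, so nothing later overlaps Gardens Visit either.
Harbour Lunch starts after Castle Break ends, so nothing later overlaps Castle Break either.
Old-Town Tour starts after Harbour Lunch ends, so nothing later overlaps Harbour Lunch either.
Park Hike starts exactly when Old-Town Tour ends (back-to-back, no overlap).
Every pair is clear; the schedule has no overlaps.

No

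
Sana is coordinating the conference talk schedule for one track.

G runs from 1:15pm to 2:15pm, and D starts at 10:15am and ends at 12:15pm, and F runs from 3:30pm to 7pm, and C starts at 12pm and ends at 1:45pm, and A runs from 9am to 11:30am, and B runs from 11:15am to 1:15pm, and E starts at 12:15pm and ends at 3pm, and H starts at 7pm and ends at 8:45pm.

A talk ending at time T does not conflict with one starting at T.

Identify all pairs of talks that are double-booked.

A & B, A & D, B & C, B & D, B & E, C & D, C & E, C & G, E & G

Sorted by start: A, D, B, C, E, G, F, H.
D starts before A ends → A and D overlap.
B starts before A ends → A and B overlap.
C starts after A ends, so nothing later overlaps A either.
B starts before D ends → D and B overlap.
C starts before D ends → D and C overlap.
E starts exactly when D ends (back-to-back, no overlap), so nothing later overlaps D either.
C starts before B ends → B and C overlap.
E starts before B ends → B and E overlap.
G starts exactly when B ends (back-to-back, no overlap), so nothing later overlaps B either.
E starts before C ends → C and E overlap.
G starts before C ends → C and G overlap.
F starts after C ends, so nothing later overlaps C either.
G starts before E ends → E and G overlap.
F starts after E ends, so nothing later overlaps E either.
F starts after G ends, so nothing later overlaps G either.
H starts exactly when F ends (back-to-back, no overlap).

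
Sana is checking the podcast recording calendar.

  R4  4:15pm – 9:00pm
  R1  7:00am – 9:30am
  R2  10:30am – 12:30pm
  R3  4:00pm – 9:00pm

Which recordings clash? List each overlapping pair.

Two intervals overlap when each starts before the other ends.
Sorted by start: R1, R2, R3, R4.
R2 starts after R1 ends, so nothing later overlaps R1 either.
R3 starts after R2 ends, so nothing later overlaps R2 either.
R4 starts before R3 ends → R3 and R4 overlap.

R3 & R4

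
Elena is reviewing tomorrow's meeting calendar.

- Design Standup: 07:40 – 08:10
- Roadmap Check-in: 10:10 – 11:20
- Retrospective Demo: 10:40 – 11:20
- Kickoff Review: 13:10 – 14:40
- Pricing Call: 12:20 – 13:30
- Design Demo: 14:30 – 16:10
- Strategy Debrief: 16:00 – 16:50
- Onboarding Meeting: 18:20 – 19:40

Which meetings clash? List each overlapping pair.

Sorted by start: Design Standup, Roadmap Check-in, Retrospective Demo, Pricing Call, Kickoff Review, Design Demo, Strategy Debrief, Onboarding Meeting.
Roadmap Check-in starts after Design Standup ends; Design Standup is clear from here.
Retrospective Demo starts before Roadmap Check-in ends → Roadmap Check-in and Retrospective Demo overlap.
Pricing Call starts after Roadmap Check-in ends; Roadmap Check-in is clear from here.
Pricing Call starts after Retrospective Demo ends; Retrospective Demo is clear from here.
Kickoff Review starts before Pricing Call ends → Pricing Call and Kickoff Review overlap.
Design Demo starts after Pricing Call ends; Pricing Call is clear from here.
Design Demo starts before Kickoff Review ends → Kickoff Review and Design Demo overlap.
Strategy Debrief starts after Kickoff Review ends; Kickoff Review is clear from here.
Strategy Debrief starts before Design Demo ends → Design Demo and Strategy Debrief overlap.
Onboarding Meeting starts after Design Demo ends.
Onboarding Meeting starts after Strategy Debrief ends.

Design Demo & Kickoff Review, Design Demo & Strategy Debrief, Kickoff Review & Pricing Call, Retrospective Demo & Roadmap Check-in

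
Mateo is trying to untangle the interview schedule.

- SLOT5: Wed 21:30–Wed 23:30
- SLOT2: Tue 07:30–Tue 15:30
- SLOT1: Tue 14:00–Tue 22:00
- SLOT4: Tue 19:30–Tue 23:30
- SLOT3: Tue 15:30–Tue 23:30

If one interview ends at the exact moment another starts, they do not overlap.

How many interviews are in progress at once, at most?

3

Walk through starts and ends in time order (an end at T is processed before a start at T):
Tue 07:30 start SLOT2 → 1
Tue 14:00 start SLOT1 → 2
Tue 15:30 end SLOT2 → 1
Tue 15:30 start SLOT3 → 2
Tue 19:30 start SLOT4 → 3
Tue 22:00 end SLOT1 → 2
Tue 23:30 end SLOT3 → 1
Tue 23:30 end SLOT4 → 0
Wed 21:30 start SLOT5 → 1
Wed 23:30 end SLOT5 → 0
Peak is 3, at Tue 19:30 (SLOT1, SLOT3, SLOT4).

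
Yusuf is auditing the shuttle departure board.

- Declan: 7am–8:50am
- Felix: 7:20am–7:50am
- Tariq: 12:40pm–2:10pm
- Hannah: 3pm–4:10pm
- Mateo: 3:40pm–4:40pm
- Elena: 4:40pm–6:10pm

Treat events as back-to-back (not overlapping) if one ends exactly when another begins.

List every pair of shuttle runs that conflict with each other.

Declan & Felix, Hannah & Mateo

Sorted by start: Declan, Felix, Tariq, Hannah, Mateo, Elena.
Felix starts before Declan ends → Declan and Felix overlap.
Tariq starts after Declan ends, so Declan has no further overlaps.
Tariq starts after Felix ends, so Felix has no further overlaps.
Hannah starts after Tariq ends, so Tariq has no further overlaps.
Mateo starts before Hannah ends → Hannah and Mateo overlap.
Elena starts after Hannah ends.
Elena starts exactly when Mateo ends (back-to-back, no overlap).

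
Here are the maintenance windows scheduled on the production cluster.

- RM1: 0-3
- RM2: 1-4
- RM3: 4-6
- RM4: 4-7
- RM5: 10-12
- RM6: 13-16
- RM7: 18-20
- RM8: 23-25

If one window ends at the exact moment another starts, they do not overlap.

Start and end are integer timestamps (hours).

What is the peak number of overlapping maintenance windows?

2

Sort all start/end points and keep a running count:
0 start RM1 → 1
1 start RM2 → 2
3 end RM1 → 1
4 end RM2 → 0
4 start RM3 → 1
4 start RM4 → 2
6 end RM3 → 1
7 end RM4 → 0
10 start RM5 → 1
12 end RM5 → 0
13 start RM6 → 1
16 end RM6 → 0
18 start RM7 → 1
20 end RM7 → 0
23 start RM8 → 1
25 end RM8 → 0
Peak is 2, at 1 (RM1, RM2).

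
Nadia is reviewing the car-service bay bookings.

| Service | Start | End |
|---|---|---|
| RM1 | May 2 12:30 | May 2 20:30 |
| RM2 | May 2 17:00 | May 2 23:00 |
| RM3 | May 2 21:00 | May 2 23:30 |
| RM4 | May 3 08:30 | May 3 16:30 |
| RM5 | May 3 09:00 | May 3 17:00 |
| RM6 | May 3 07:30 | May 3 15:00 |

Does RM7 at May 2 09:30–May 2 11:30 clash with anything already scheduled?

No — it doesn't clash with anything

RM1: starts May 2 12:30 at or after RM7 ends May 2 11:30 → clear.
RM2: starts May 2 17:00 at or after RM7 ends May 2 11:30 → clear.
RM3: starts May 2 21:00 at or after RM7 ends May 2 11:30 → clear.
RM6: starts May 3 07:30 at or after RM7 ends May 2 11:30 → clear.
RM4: starts May 3 08:30 at or after RM7 ends May 2 11:30 → clear.
RM5: starts May 3 09:00 at or after RM7 ends May 2 11:30 → clear.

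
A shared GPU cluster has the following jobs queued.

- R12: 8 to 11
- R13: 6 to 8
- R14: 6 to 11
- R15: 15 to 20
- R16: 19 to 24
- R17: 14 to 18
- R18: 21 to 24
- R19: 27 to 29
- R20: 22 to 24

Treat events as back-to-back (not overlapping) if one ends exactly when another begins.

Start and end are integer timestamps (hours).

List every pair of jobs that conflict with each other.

R12 & R14, R13 & R14, R15 & R16, R15 & R17, R16 & R18, R16 & R20, R18 & R20

Sorted by start: R13, R14, R12, R17, R15, R16, R18, R20, R19.
R14 starts before R13 ends → R13 and R14 overlap.
R12 starts exactly when R13 ends (back-to-back, no overlap), so R13 has no further overlaps.
R12 starts before R14 ends → R14 and R12 overlap.
R17 starts after R14 ends, so R14 has no further overlaps.
R17 starts after R12 ends, so R12 has no further overlaps.
R15 starts before R17 ends → R17 and R15 overlap.
R16 starts after R17 ends, so R17 has no further overlaps.
R16 starts before R15 ends → R15 and R16 overlap.
R18 starts after R15 ends, so R15 has no further overlaps.
R18 starts before R16 ends → R16 and R18 overlap.
R20 starts before R16 ends → R16 and R20 overlap.
R19 starts after R16 ends.
R20 starts before R18 ends → R18 and R20 overlap.
R19 starts after R18 ends.
R19 starts after R20 ends.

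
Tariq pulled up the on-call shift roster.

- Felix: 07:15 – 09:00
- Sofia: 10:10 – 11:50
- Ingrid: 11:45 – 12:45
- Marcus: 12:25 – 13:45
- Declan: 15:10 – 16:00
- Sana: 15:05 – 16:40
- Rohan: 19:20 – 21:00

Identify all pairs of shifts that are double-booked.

Declan & Sana, Ingrid & Marcus, Ingrid & Sofia

Sorted by start: Felix, Sofia, Ingrid, Marcus, Sana, Declan, Rohan.
Sofia starts after Felix ends, so nothing later overlaps Felix either.
Ingrid starts before Sofia ends → Sofia and Ingrid overlap.
Marcus starts after Sofia ends, so nothing later overlaps Sofia either.
Marcus starts before Ingrid ends → Ingrid and Marcus overlap.
Sana starts after Ingrid ends, so nothing later overlaps Ingrid either.
Sana starts after Marcus ends, so nothing later overlaps Marcus either.
Declan starts before Sana ends → Sana and Declan overlap.
Rohan starts after Sana ends.
Rohan starts after Declan ends.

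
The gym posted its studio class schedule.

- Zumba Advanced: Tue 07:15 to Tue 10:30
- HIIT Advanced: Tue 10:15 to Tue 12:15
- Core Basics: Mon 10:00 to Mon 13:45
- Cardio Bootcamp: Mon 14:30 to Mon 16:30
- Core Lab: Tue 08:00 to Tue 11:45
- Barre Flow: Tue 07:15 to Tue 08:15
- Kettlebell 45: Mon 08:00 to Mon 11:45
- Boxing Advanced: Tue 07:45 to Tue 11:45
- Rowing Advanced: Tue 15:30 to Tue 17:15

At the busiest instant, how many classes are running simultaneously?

Sweep the timeline, counting +1 at each start and −1 at each end (ends before starts at a tie):
Mon 08:00 start Kettlebell 45 → 1
Mon 10:00 start Core Basics → 2
Mon 11:45 end Kettlebell 45 → 1
Mon 13:45 end Core Basics → 0
Mon 14:30 start Cardio Bootcamp → 1
Mon 16:30 end Cardio Bootcamp → 0
Tue 07:15 start Barre Flow → 1
Tue 07:15 start Zumba Advanced → 2
Tue 07:45 start Boxing Advanced → 3
Tue 08:00 start Core Lab → 4
Tue 08:15 end Barre Flow → 3
Tue 10:15 start HIIT Advanced → 4
Tue 10:30 end Zumba Advanced → 3
Tue 11:45 end Boxing Advanced → 2
Tue 11:45 end Core Lab → 1
Tue 12:15 end HIIT Advanced → 0
Tue 15:30 start Rowing Advanced → 1
Tue 17:15 end Rowing Advanced → 0
Peak is 4, at Tue 08:00 (Barre Flow, Boxing Advanced, Core Lab, Zumba Advanced).

4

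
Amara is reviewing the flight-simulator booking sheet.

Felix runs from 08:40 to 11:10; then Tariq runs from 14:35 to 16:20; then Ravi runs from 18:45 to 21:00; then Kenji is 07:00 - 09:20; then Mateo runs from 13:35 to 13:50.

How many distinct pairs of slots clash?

1

Two intervals overlap when each starts before the other ends.
Sorted by start: Kenji, Felix, Mateo, Tariq, Ravi.
Felix starts before Kenji ends → Kenji and Felix overlap.
Mateo starts after Kenji ends, so Kenji has no further overlaps.
Mateo starts after Felix ends, so Felix has no further overlaps.
Tariq starts after Mateo ends, so Mateo has no further overlaps.
Ravi starts after Tariq ends.
Overlapping pairs: Felix & Kenji — 1 in total.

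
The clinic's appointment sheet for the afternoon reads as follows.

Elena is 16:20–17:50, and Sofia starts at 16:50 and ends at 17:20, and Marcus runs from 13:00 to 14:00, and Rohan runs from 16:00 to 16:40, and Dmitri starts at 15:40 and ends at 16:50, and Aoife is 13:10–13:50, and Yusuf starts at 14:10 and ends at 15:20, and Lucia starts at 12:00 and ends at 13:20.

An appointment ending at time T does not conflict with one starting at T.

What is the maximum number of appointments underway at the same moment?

Sort all start/end points and keep a running count:
12:00 start Lucia → 1
13:00 start Marcus → 2
13:10 start Aoife → 3
13:20 end Lucia → 2
13:50 end Aoife → 1
14:00 end Marcus → 0
14:10 start Yusuf → 1
15:20 end Yusuf → 0
15:40 start Dmitri → 1
16:00 start Rohan → 2
16:20 start Elena → 3
16:40 end Rohan → 2
16:50 end Dmitri → 1
16:50 start Sofia → 2
17:20 end Sofia → 1
17:50 end Elena → 0
Peak is 3, at 13:10 (Aoife, Lucia, Marcus).

3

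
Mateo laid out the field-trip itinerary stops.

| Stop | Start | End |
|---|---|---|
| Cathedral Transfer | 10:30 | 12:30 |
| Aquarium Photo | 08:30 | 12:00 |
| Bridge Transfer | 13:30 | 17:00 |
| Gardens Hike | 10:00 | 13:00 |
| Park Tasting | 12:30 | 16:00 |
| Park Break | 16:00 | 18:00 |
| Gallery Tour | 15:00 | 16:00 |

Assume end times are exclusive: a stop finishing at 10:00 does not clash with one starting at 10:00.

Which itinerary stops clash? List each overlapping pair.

Check each pair: they overlap iff neither finishes before the other starts.
Sorted by start: Aquarium Photo, Gardens Hike, Cathedral Transfer, Park Tasting, Bridge Transfer, Gallery Tour, Park Break.
Gardens Hike starts before Aquarium Photo ends → Aquarium Photo and Gardens Hike overlap.
Cathedral Transfer starts before Aquarium Photo ends → Aquarium Photo and Cathedral Transfer overlap.
Park Tasting starts after Aquarium Photo ends — done with Aquarium Photo.
Cathedral Transfer starts before Gardens Hike ends → Gardens Hike and Cathedral Transfer overlap.
Park Tasting starts before Gardens Hike ends → Gardens Hike and Park Tasting overlap.
Bridge Transfer starts after Gardens Hike ends — done with Gardens Hike.
Park Tasting starts exactly when Cathedral Transfer ends (back-to-back, no overlap) — done with Cathedral Transfer.
Bridge Transfer starts before Park Tasting ends → Park Tasting and Bridge Transfer overlap.
Gallery Tour starts before Park Tasting ends → Park Tasting and Gallery Tour overlap.
Park Break starts exactly when Park Tasting ends (back-to-back, no overlap).
Gallery Tour starts before Bridge Transfer ends → Bridge Transfer and Gallery Tour overlap.
Park Break starts before Bridge Transfer ends → Bridge Transfer and Park Break overlap.
Park Break starts exactly when Gallery Tour ends (back-to-back, no overlap).

Aquarium Photo & Cathedral Transfer, Aquarium Photo & Gardens Hike, Bridge Transfer & Gallery Tour, Bridge Transfer & Park Break, Bridge Transfer & Park Tasting, Cathedral Transfer & Gardens Hike, Gallery Tour & Park Tasting, Gardens Hike & Park Tasting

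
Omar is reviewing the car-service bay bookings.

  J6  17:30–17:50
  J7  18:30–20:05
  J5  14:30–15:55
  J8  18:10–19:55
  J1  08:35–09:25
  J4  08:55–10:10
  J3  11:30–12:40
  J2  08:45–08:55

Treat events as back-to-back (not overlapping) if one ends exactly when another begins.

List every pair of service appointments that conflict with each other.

J1 & J2, J1 & J4, J7 & J8

Check each pair: they overlap iff neither finishes before the other starts.
Sorted by start: J1, J2, J4, J3, J5, J6, J8, J7.
J2 starts before J1 ends → J1 and J2 overlap.
J4 starts before J1 ends → J1 and J4 overlap.
J3 starts after J1 ends, so J1 has no further overlaps.
J4 starts exactly when J2 ends (back-to-back, no overlap), so J2 has no further overlaps.
J3 starts after J4 ends, so J4 has no further overlaps.
J5 starts after J3 ends, so J3 has no further overlaps.
J6 starts after J5 ends, so J5 has no further overlaps.
J8 starts after J6 ends, so J6 has no further overlaps.
J7 starts before J8 ends → J8 and J7 overlap.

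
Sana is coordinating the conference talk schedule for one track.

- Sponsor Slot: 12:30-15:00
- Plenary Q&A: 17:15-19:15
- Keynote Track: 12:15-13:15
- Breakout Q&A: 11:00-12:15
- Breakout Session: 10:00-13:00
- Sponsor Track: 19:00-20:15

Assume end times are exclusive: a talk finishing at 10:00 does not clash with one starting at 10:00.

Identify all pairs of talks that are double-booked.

Breakout Q&A & Breakout Session, Breakout Session & Keynote Track, Breakout Session & Sponsor Slot, Keynote Track & Sponsor Slot, Plenary Q&A & Sponsor Track

Two intervals overlap when each starts before the other ends.
Sorted by start: Breakout Session, Breakout Q&A, Keynote Track, Sponsor Slot, Plenary Q&A, Sponsor Track.
Breakout Q&A starts before Breakout Session ends → Breakout Session and Breakout Q&A overlap.
Keynote Track starts before Breakout Session ends → Breakout Session and Keynote Track overlap.
Sponsor Slot starts before Breakout Session ends → Breakout Session and Sponsor Slot overlap.
Plenary Q&A starts after Breakout Session ends — done with Breakout Session.
Keynote Track starts exactly when Breakout Q&A ends (back-to-back, no overlap) — done with Breakout Q&A.
Sponsor Slot starts before Keynote Track ends → Keynote Track and Sponsor Slot overlap.
Plenary Q&A starts after Keynote Track ends — done with Keynote Track.
Plenary Q&A starts after Sponsor Slot ends — done with Sponsor Slot.
Sponsor Track starts before Plenary Q&A ends → Plenary Q&A and Sponsor Track overlap.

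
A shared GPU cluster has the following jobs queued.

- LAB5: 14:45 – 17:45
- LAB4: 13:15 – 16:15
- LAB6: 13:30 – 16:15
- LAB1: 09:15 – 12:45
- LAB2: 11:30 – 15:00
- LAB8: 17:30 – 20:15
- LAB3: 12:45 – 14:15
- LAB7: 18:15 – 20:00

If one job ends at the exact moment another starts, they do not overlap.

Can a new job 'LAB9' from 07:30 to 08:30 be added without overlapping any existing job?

Yes — the slot is free

LAB1: starts 09:15 at or after LAB9 ends 08:30 → clear.
LAB2: starts 11:30 at or after LAB9 ends 08:30 → clear.
LAB3: starts 12:45 at or after LAB9 ends 08:30 → clear.
LAB4: starts 13:15 at or after LAB9 ends 08:30 → clear.
LAB6: starts 13:30 at or after LAB9 ends 08:30 → clear.
LAB5: starts 14:45 at or after LAB9 ends 08:30 → clear.
LAB8: starts 17:30 at or after LAB9 ends 08:30 → clear.
LAB7: starts 18:15 at or after LAB9 ends 08:30 → clear.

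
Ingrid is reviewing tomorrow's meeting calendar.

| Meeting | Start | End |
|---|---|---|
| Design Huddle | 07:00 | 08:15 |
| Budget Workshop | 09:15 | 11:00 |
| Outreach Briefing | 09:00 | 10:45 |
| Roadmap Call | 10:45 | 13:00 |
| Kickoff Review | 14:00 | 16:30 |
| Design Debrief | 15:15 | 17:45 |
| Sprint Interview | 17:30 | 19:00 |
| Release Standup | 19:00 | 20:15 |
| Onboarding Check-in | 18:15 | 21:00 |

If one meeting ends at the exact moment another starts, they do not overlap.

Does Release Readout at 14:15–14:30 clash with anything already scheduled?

Yes — it overlaps Kickoff Review

Design Huddle: ends 08:15 at or before Release Readout starts 14:15 → clear.
Outreach Briefing: ends 10:45 at or before Release Readout starts 14:15 → clear.
Budget Workshop: ends 11:00 at or before Release Readout starts 14:15 → clear.
Roadmap Call: ends 13:00 at or before Release Readout starts 14:15 → clear.
Kickoff Review: starts 14:00 before Release Readout ends 14:30, and ends 16:30 after Release Readout starts 14:15 → overlap.
Design Debrief: starts 15:15 at or after Release Readout ends 14:30 → clear.
Sprint Interview: starts 17:30 at or after Release Readout ends 14:30 → clear.
Onboarding Check-in: starts 18:15 at or after Release Readout ends 14:30 → clear.
Release Standup: starts 19:00 at or after Release Readout ends 14:30 → clear.
Release Readout overlaps Kickoff Review.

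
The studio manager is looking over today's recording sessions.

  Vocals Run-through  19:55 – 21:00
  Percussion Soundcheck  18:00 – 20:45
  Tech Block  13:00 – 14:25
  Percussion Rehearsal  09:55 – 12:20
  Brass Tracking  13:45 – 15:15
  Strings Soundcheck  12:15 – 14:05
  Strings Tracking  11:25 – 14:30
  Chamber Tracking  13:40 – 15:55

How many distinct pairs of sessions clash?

Two intervals overlap when each starts before the other ends.
Sorted by start: Percussion Rehearsal, Strings Tracking, Strings Soundcheck, Tech Block, Chamber Tracking, Brass Tracking, Percussion Soundcheck, Vocals Run-through.
Strings Tracking starts before Percussion Rehearsal ends → Percussion Rehearsal and Strings Tracking overlap.
Strings Soundcheck starts before Percussion Rehearsal ends → Percussion Rehearsal and Strings Soundcheck overlap.
Tech Block starts after Percussion Rehearsal ends — done with Percussion Rehearsal.
Strings Soundcheck starts before Strings Tracking ends → Strings Tracking and Strings Soundcheck overlap.
Tech Block starts before Strings Tracking ends → Strings Tracking and Tech Block overlap.
Chamber Tracking starts before Strings Tracking ends → Strings Tracking and Chamber Tracking overlap.
Brass Tracking starts before Strings Tracking ends → Strings Tracking and Brass Tracking overlap.
Percussion Soundcheck starts after Strings Tracking ends — done with Strings Tracking.
Tech Block starts before Strings Soundcheck ends → Strings Soundcheck and Tech Block overlap.
Chamber Tracking starts before Strings Soundcheck ends → Strings Soundcheck and Chamber Tracking overlap.
Brass Tracking starts before Strings Soundcheck ends → Strings Soundcheck and Brass Tracking overlap.
Percussion Soundcheck starts after Strings Soundcheck ends — done with Strings Soundcheck.
Chamber Tracking starts before Tech Block ends → Tech Block and Chamber Tracking overlap.
Brass Tracking starts before Tech Block ends → Tech Block and Brass Tracking overlap.
Percussion Soundcheck starts after Tech Block ends — done with Tech Block.
Brass Tracking starts before Chamber Tracking ends → Chamber Tracking and Brass Tracking overlap.
Percussion Soundcheck starts after Chamber Tracking ends — done with Chamber Tracking.
Percussion Soundcheck starts after Brass Tracking ends — done with Brass Tracking.
Vocals Run-through starts before Percussion Soundcheck ends → Percussion Soundcheck and Vocals Run-through overlap.
Overlapping pairs: Brass Tracking & Chamber Tracking, Brass Tracking & Strings Soundcheck, Brass Tracking & Strings Tracking, Brass Tracking & Tech Block, Chamber Tracking & Strings Soundcheck, Chamber Tracking & Strings Tracking, Chamber Tracking & Tech Block, Percussion Rehearsal & Strings Soundcheck, Percussion Rehearsal & Strings Tracking, Percussion Soundcheck & Vocals Run-through, Strings Soundcheck & Strings Tracking, Strings Soundcheck & Tech Block, Strings Tracking & Tech Block — 13 in total.

13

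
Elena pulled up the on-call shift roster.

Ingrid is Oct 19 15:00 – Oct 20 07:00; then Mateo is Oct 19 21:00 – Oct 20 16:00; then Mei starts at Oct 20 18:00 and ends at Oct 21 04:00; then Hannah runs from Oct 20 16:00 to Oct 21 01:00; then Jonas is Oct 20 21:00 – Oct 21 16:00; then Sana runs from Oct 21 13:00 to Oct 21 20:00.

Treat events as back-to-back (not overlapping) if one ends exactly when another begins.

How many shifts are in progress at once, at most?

3

Sweep the timeline, counting +1 at each start and −1 at each end (ends before starts at a tie):
Oct 19 15:00 start Ingrid → 1
Oct 19 21:00 start Mateo → 2
Oct 20 07:00 end Ingrid → 1
Oct 20 16:00 end Mateo → 0
Oct 20 16:00 start Hannah → 1
Oct 20 18:00 start Mei → 2
Oct 20 21:00 start Jonas → 3
Oct 21 01:00 end Hannah → 2
Oct 21 04:00 end Mei → 1
Oct 21 13:00 start Sana → 2
Oct 21 16:00 end Jonas → 1
Oct 21 20:00 end Sana → 0
Peak is 3, at Oct 20 21:00 (Hannah, Jonas, Mei).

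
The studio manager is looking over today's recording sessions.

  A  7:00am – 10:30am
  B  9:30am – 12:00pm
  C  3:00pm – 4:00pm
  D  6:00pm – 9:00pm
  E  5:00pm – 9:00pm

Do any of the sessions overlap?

Sorted by start: A, B, C, E, D.
B starts before A ends → A and B overlap.
That's a conflict, so the schedule is not conflict-free.

Yes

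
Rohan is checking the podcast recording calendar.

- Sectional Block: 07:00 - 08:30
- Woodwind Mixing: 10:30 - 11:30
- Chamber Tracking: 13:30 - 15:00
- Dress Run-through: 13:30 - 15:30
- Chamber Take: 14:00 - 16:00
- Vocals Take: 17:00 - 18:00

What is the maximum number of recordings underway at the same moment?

3

Walk through starts and ends in time order (an end at T is processed before a start at T):
07:00 start Sectional Block → 1
08:30 end Sectional Block → 0
10:30 start Woodwind Mixing → 1
11:30 end Woodwind Mixing → 0
13:30 start Chamber Tracking → 1
13:30 start Dress Run-through → 2
14:00 start Chamber Take → 3
15:00 end Chamber Tracking → 2
15:30 end Dress Run-through → 1
16:00 end Chamber Take → 0
17:00 start Vocals Take → 1
18:00 end Vocals Take → 0
Peak is 3, at 14:00 (Chamber Take, Chamber Tracking, Dress Run-through).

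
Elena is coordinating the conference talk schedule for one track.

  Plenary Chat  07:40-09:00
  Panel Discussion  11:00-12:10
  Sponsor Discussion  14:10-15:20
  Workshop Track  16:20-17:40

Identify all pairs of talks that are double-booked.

Sorted by start: Plenary Chat, Panel Discussion, Sponsor Discussion, Workshop Track.
Panel Discussion starts after Plenary Chat ends, so Plenary Chat has no further overlaps.
Sponsor Discussion starts after Panel Discussion ends, so Panel Discussion has no further overlaps.
Workshop Track starts after Sponsor Discussion ends.

no overlapping pairs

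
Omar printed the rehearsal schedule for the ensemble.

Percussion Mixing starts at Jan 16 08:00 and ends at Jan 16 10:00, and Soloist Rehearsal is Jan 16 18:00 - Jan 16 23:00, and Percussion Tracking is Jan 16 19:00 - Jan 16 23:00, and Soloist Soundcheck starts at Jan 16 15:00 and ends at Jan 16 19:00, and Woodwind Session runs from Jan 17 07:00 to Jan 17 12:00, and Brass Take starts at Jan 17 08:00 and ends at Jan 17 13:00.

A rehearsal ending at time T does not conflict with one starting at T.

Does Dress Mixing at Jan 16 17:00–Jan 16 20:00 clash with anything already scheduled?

Yes — it overlaps Percussion Tracking, Soloist Rehearsal, Soloist Soundcheck

Percussion Mixing: ends Jan 16 10:00 at or before Dress Mixing starts Jan 16 17:00 → clear.
Soloist Soundcheck: starts Jan 16 15:00 before Dress Mixing ends Jan 16 20:00, and ends Jan 16 19:00 after Dress Mixing starts Jan 16 17:00 → overlap.
Soloist Rehearsal: starts Jan 16 18:00 before Dress Mixing ends Jan 16 20:00, and ends Jan 16 23:00 after Dress Mixing starts Jan 16 17:00 → overlap.
Percussion Tracking: starts Jan 16 19:00 before Dress Mixing ends Jan 16 20:00, and ends Jan 16 23:00 after Dress Mixing starts Jan 16 17:00 → overlap.
Woodwind Session: starts Jan 17 07:00 at or after Dress Mixing ends Jan 16 20:00 → clear.
Brass Take: starts Jan 17 08:00 at or after Dress Mixing ends Jan 16 20:00 → clear.
Dress Mixing overlaps Percussion Tracking, Soloist Soundcheck, Soloist Rehearsal.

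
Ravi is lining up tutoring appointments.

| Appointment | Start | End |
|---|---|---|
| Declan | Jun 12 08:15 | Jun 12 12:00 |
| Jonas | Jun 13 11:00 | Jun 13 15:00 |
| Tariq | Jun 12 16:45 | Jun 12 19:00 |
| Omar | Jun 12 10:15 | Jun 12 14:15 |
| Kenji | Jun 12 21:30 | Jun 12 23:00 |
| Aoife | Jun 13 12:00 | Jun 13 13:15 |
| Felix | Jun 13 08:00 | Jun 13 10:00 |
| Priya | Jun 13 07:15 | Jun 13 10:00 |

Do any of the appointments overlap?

Yes

Sorted by start: Declan, Omar, Tariq, Kenji, Priya, Felix, Jonas, Aoife.
Omar starts before Declan ends → Declan and Omar overlap.
That's a conflict, so the schedule is not conflict-free.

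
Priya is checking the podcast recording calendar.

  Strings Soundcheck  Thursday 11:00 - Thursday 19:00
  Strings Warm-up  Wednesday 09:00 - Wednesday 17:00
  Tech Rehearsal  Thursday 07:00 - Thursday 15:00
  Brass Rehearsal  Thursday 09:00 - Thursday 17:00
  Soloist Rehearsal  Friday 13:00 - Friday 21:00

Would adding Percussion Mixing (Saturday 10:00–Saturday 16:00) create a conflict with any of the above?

No — it doesn't clash with anything

Strings Warm-up: ends Wednesday 17:00 at or before Percussion Mixing starts Saturday 10:00 → clear.
Tech Rehearsal: ends Thursday 15:00 at or before Percussion Mixing starts Saturday 10:00 → clear.
Brass Rehearsal: ends Thursday 17:00 at or before Percussion Mixing starts Saturday 10:00 → clear.
Strings Soundcheck: ends Thursday 19:00 at or before Percussion Mixing starts Saturday 10:00 → clear.
Soloist Rehearsal: ends Friday 21:00 at or before Percussion Mixing starts Saturday 10:00 → clear.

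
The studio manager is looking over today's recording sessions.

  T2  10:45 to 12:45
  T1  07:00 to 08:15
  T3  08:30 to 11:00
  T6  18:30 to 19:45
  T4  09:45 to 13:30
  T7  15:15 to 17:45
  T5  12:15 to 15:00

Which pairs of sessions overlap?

Sorted by start: T1, T3, T4, T2, T5, T7, T6.
T3 starts after T1 ends, so nothing later overlaps T1 either.
T4 starts before T3 ends → T3 and T4 overlap.
T2 starts before T3 ends → T3 and T2 overlap.
T5 starts after T3 ends, so nothing later overlaps T3 either.
T2 starts before T4 ends → T4 and T2 overlap.
T5 starts before T4 ends → T4 and T5 overlap.
T7 starts after T4 ends, so nothing later overlaps T4 either.
T5 starts before T2 ends → T2 and T5 overlap.
T7 starts after T2 ends, so nothing later overlaps T2 either.
T7 starts after T5 ends, so nothing later overlaps T5 either.
T6 starts after T7 ends.

T2 & T3, T2 & T4, T2 & T5, T3 & T4, T4 & T5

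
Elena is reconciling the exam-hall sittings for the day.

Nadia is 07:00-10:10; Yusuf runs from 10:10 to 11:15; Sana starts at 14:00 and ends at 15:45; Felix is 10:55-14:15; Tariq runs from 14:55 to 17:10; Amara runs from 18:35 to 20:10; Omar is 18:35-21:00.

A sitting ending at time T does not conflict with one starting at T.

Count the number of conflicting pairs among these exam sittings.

4

Sorted by start: Nadia, Yusuf, Felix, Sana, Tariq, Amara, Omar.
Yusuf starts exactly when Nadia ends (back-to-back, no overlap); Nadia is clear from here.
Felix starts before Yusuf ends → Yusuf and Felix overlap.
Sana starts after Yusuf ends; Yusuf is clear from here.
Sana starts before Felix ends → Felix and Sana overlap.
Tariq starts after Felix ends; Felix is clear from here.
Tariq starts before Sana ends → Sana and Tariq overlap.
Amara starts after Sana ends; Sana is clear from here.
Amara starts after Tariq ends; Tariq is clear from here.
Omar starts before Amara ends → Amara and Omar overlap.
Overlapping pairs: Amara & Omar, Felix & Sana, Felix & Yusuf, Sana & Tariq — 4 in total.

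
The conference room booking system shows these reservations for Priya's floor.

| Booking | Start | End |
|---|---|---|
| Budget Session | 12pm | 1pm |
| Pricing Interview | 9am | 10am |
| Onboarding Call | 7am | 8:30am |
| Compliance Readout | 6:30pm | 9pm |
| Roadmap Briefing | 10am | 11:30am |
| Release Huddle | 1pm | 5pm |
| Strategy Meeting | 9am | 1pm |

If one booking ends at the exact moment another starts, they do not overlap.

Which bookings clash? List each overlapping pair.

Check each pair: they overlap iff neither finishes before the other starts.
Sorted by start: Onboarding Call, Strategy Meeting, Pricing Interview, Roadmap Briefing, Budget Session, Release Huddle, Compliance Readout.
Strategy Meeting starts after Onboarding Call ends; Onboarding Call is clear from here.
Pricing Interview starts before Strategy Meeting ends → Strategy Meeting and Pricing Interview overlap.
Roadmap Briefing starts before Strategy Meeting ends → Strategy Meeting and Roadmap Briefing overlap.
Budget Session starts before Strategy Meeting ends → Strategy Meeting and Budget Session overlap.
Release Huddle starts exactly when Strategy Meeting ends (back-to-back, no overlap); Strategy Meeting is clear from here.
Roadmap Briefing starts exactly when Pricing Interview ends (back-to-back, no overlap); Pricing Interview is clear from here.
Budget Session starts after Roadmap Briefing ends; Roadmap Briefing is clear from here.
Release Huddle starts exactly when Budget Session ends (back-to-back, no overlap); Budget Session is clear from here.
Compliance Readout starts after Release Huddle ends.

Budget Session & Strategy Meeting, Pricing Interview & Strategy Meeting, Roadmap Briefing & Strategy Meeting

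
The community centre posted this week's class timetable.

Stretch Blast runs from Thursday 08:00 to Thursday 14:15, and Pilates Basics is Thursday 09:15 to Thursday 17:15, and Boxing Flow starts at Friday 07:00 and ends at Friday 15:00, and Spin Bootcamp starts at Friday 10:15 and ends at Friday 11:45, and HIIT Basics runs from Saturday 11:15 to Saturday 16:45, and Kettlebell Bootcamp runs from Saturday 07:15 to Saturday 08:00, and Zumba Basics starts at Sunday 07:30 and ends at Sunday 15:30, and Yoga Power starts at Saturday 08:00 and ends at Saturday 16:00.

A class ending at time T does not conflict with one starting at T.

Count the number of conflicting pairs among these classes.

Sorted by start: Stretch Blast, Pilates Basics, Boxing Flow, Spin Bootcamp, Kettlebell Bootcamp, Yoga Power, HIIT Basics, Zumba Basics.
Pilates Basics starts before Stretch Blast ends → Stretch Blast and Pilates Basics overlap.
Boxing Flow starts after Stretch Blast ends — done with Stretch Blast.
Boxing Flow starts after Pilates Basics ends — done with Pilates Basics.
Spin Bootcamp starts before Boxing Flow ends → Boxing Flow and Spin Bootcamp overlap.
Kettlebell Bootcamp starts after Boxing Flow ends — done with Boxing Flow.
Kettlebell Bootcamp starts after Spin Bootcamp ends — done with Spin Bootcamp.
Yoga Power starts exactly when Kettlebell Bootcamp ends (back-to-back, no overlap) — done with Kettlebell Bootcamp.
HIIT Basics starts before Yoga Power ends → Yoga Power and HIIT Basics overlap.
Zumba Basics starts after Yoga Power ends.
Zumba Basics starts after HIIT Basics ends.
Overlapping pairs: Boxing Flow & Spin Bootcamp, HIIT Basics & Yoga Power, Pilates Basics & Stretch Blast — 3 in total.

3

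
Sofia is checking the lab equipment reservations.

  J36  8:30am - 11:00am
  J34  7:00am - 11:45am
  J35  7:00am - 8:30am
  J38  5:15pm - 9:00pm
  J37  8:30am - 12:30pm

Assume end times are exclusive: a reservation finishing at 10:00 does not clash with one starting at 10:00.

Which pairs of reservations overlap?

J34 & J35, J34 & J36, J34 & J37, J36 & J37

Two intervals overlap when each starts before the other ends.
Sorted by start: J34, J35, J36, J37, J38.
J35 starts before J34 ends → J34 and J35 overlap.
J36 starts before J34 ends → J34 and J36 overlap.
J37 starts before J34 ends → J34 and J37 overlap.
J38 starts after J34 ends.
J36 starts exactly when J35 ends (back-to-back, no overlap) — done with J35.
J37 starts before J36 ends → J36 and J37 overlap.
J38 starts after J36 ends.
J38 starts after J37 ends.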